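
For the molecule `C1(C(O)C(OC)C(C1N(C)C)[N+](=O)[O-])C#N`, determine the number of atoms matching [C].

Check the 16 heavy atoms by environment: 9× C → match; 2× N → no; 3× O → no; 1× N (charge +1) → no; 1× O (charge -1) → no.
That gives 9 matching atoms.

9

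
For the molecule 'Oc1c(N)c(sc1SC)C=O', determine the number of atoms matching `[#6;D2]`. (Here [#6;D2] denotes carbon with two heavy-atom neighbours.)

1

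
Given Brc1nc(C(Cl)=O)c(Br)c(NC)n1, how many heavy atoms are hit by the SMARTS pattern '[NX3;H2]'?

0

Check the 13 heavy atoms by environment: 2× n (aromatic, H0, X2) → no; 4× c (aromatic, H0, X3) → no; 2× Br (H0, X1) → no; 1× C (H0, X3) → no; 1× O (H0, X1) → no; 1× Cl (H0, X1) → no; 1× N (H1, X3) → no; 1× C (H3, X4) → no.
No environment satisfies the query, so 0 matching atoms.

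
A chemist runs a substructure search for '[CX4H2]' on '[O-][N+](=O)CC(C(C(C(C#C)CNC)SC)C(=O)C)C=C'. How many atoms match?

2

The query [CX4H2] means: sp3 carbon (X4) with exactly two hydrogens.
Check the 20 heavy atoms by environment: 2× C (H2, X4) → match; 4× C (H1, X4) → no; 1× C (H0, X2) → no; 1× C (H1, X2) → no; 1× S (H0, X2) → no; 3× C (H3, X4) → no; 1× N (H1, X3) → no; 1× C (H1, X3) → no; 1× C (H2, X3) → no; 1× N (charge +1, H0, X3) → no; 1× O (charge -1, H0, X1) → no; 2× O (H0, X1) → no; 1× C (H0, X3) → no.
That gives 2 matching atoms.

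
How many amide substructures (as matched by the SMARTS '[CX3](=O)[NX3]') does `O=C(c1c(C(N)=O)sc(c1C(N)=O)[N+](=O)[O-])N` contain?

[CX3](=O)[NX3] is the SMARTS for an amide: a carbonyl carbon bonded to a trivalent nitrogen.
The molecule carries 3 separate instances of a primary amide (-C(=O)NH2) meeting every constraint; each maps to a distinct set of atoms, giving 3 matches.

3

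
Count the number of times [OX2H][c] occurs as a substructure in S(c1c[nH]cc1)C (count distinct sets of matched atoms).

0

[OX2H][c] is the SMARTS for a phenol: a hydroxyl oxygen attached to an aromatic carbon.
No fragment in the molecule satisfies every constraint, giving 0 matches.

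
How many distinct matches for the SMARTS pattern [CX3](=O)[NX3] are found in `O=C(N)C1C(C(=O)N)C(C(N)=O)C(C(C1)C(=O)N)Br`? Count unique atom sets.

[CX3](=O)[NX3] is the SMARTS for an amide: a carbonyl carbon bonded to a trivalent nitrogen.
The molecule carries 4 separate instances of a primary amide (-C(=O)NH2) meeting every constraint; each maps to a distinct set of atoms, giving 4 matches.

4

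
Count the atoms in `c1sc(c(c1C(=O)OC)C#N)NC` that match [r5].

The query [r5] means: r5 matches atoms in a five-membered ring.
Check the 13 heavy atoms by environment: 1× s (aromatic, in 5-ring) → match; 4× c (aromatic, in 5-ring) → match; 2× N (acyclic) → no; 4× C (acyclic) → no; 2× O (acyclic) → no.
Summing the matching environments: 1 + 4 = 5 matching atoms.

5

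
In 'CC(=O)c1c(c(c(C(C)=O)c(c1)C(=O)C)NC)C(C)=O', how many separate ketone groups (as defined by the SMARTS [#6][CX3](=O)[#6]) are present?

4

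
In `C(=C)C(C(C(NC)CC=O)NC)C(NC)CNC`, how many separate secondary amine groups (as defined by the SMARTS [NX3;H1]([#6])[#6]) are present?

4

[NX3;H1]([#6])[#6] is the SMARTS for a secondary amine: a trivalent nitrogen with one H, bonded to two carbons.
The molecule carries 4 separate instances of an N-methylamino group (-NHCH3) meeting every constraint; each maps to a distinct set of atoms, giving 4 matches.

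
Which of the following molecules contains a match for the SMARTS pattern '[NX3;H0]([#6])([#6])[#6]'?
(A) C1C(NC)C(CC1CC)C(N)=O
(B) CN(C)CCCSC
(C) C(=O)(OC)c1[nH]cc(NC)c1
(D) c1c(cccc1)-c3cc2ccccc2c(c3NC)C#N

[NX3;H0]([#6])([#6])[#6] describes a trivalent nitrogen with no H, bonded to three carbons (a tertiary amine).
(A) has a primary amide (-C(=O)NH2) but the amide nitrogen has H2 and only one carbon neighbour.
(B) contains a dimethylamino group (-N(CH3)2), which satisfies every atom and bond constraint.
(C) has an N-methylamino group (-NHCH3) but the nitrogen still has one H (H1), not H0.
(D) has an N-methylamino group (-NHCH3) but the nitrogen still has one H (H1), not H0.
So the answer is (B).

B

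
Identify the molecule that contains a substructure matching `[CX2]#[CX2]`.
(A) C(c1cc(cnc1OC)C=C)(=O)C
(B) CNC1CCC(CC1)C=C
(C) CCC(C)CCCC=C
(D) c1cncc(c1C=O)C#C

D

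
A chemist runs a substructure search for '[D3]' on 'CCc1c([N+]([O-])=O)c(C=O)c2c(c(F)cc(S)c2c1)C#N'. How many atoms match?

Check the 21 heavy atoms by environment: 8× c (aromatic, D3) → match; 2× c (aromatic, D2) → no; 3× C (D2) → no; 1× C (D1) → no; 1× N (D1) → no; 1× N (charge +1, D3) → match; 1× O (charge -1, D1) → no; 2× O (D1) → no; 1× S (D1) → no; 1× F (D1) → no.
Summing the matching environments: 8 + 1 = 9 matching atoms.

9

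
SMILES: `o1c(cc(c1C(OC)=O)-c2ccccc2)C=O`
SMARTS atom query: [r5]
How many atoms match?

5

The query [r5] means: r5 matches atoms in a five-membered ring.
Check the 17 heavy atoms by environment: 1× o (aromatic, in 5-ring) → match; 4× c (aromatic, in 5-ring) → match; 3× C (acyclic) → no; 3× O (acyclic) → no; 6× c (aromatic, in 6-ring) → no.
Summing the matching environments: 1 + 4 = 5 matching atoms.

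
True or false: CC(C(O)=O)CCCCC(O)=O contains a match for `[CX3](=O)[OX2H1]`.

True

The pattern [CX3](=O)[OX2H1] describes an sp2 carbon double-bonded to O and single-bonded to an -OH oxygen — a carboxylic acid.
The molecule carries a carboxylic acid group (-C(=O)OH), whose atoms satisfy every constraint of the query, so the pattern matches.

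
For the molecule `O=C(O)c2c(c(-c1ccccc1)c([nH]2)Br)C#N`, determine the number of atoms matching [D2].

The query [D2] means: atom with exactly two heavy-atom neighbours.
Check the 17 heavy atoms by environment: 1× n (aromatic, D2) → match; 5× c (aromatic, D3) → no; 1× C (D2) → match; 1× N (D1) → no; 1× C (D3) → no; 2× O (D1) → no; 5× c (aromatic, D2) → match; 1× Br (D1) → no.
Summing the matching environments: 1 + 1 + 5 = 7 matching atoms.

7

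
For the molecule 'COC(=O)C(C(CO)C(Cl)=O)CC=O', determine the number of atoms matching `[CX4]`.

5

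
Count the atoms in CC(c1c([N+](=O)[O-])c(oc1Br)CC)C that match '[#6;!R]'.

Check the 14 heavy atoms by environment: 1× o (aromatic, in 5-ring) → no; 4× c (aromatic, in 5-ring) → no; 5× C (acyclic) → match; 1× N (charge +1, acyclic) → no; 1× O (charge -1, acyclic) → no; 1× O (acyclic) → no; 1× Br (acyclic) → no.
That gives 5 matching atoms.

5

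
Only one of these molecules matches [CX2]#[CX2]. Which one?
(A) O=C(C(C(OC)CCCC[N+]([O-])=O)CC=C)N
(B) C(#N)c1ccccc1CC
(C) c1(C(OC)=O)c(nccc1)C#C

[CX2]#[CX2] describes a carbon-carbon triple bond (an alkyne).
(A) has a vinyl group (-CH=CH2) but the C=C is a double bond; both carbons are CX3, not CX2.
(B) has a nitrile (-C#N) but the triple bond is C#N, not C#C.
(C) contains an ethynyl group (-C#CH), which satisfies every atom and bond constraint.
So the answer is (C).

C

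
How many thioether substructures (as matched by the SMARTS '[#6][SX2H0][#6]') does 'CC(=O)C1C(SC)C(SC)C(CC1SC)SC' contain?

4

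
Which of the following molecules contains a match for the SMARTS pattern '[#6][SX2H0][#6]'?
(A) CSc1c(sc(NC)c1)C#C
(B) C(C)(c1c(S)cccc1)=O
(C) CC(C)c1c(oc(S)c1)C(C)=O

A

[#6][SX2H0][#6] describes an aliphatic sulfur bridging two carbons with no H on the sulfur (a thioether).
(A) contains a methylthio ether (-SCH3), which satisfies every atom and bond constraint.
(B) has a thiol (-SH) but the sulfur has H1, not H0 bridging two carbons.
(C) has a thiol (-SH) but the sulfur has H1, not H0 bridging two carbons.
So the answer is (A).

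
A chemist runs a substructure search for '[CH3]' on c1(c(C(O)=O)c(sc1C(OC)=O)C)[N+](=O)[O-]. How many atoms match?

2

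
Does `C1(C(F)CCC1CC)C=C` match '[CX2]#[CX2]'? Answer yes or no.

No

The pattern [CX2]#[CX2] describes a carbon-carbon triple bond — an alkyne.
The closest candidate here is a vinyl group (-CH=CH2), but the C=C is a double bond; both carbons are CX3, not CX2. No other fragment satisfies the full query, so there is no match.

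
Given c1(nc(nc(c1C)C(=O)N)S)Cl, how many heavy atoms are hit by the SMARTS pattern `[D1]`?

5

The query [D1] means: atom with exactly one heavy-atom neighbour (degree 1).
Check the 12 heavy atoms by environment: 2× n (aromatic, D2) → no; 4× c (aromatic, D3) → no; 1× C (D3) → no; 1× O (D1) → match; 1× N (D1) → match; 1× C (D1) → match; 1× Cl (D1) → match; 1× S (D1) → match.
Summing the matching environments: 1 + 1 + 1 + 1 + 1 = 5 matching atoms.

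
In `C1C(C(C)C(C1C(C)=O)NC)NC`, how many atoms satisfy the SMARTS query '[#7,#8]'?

The query [#7,#8] means: nitrogen or oxygen (comma = OR).
Check the 13 heavy atoms by environment: 10× C → no; 2× N → match; 1× O → match.
Summing the matching environments: 2 + 1 = 3 matching atoms.

3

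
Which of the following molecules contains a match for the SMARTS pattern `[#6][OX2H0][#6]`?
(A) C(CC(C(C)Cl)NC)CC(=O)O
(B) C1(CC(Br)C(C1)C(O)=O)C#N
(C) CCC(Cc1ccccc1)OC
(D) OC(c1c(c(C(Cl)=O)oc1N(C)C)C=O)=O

[#6][OX2H0][#6] describes an aliphatic oxygen bridging two carbons with no H on the oxygen (an ether).
(A) has a carboxylic acid group (-C(=O)OH) but the -OH oxygen has H1; the =O is OX1, not OX2.
(B) has a carboxylic acid group (-C(=O)OH) but the -OH oxygen has H1; the =O is OX1, not OX2.
(C) contains a methoxy ether (-OCH3), which satisfies every atom and bond constraint.
(D) has a carboxylic acid group (-C(=O)OH) but the -OH oxygen has H1; the =O is OX1, not OX2.
So the answer is (C).

C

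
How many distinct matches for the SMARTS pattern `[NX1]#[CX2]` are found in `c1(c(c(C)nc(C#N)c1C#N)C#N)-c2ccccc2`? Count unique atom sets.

3

[NX1]#[CX2] is the SMARTS for a nitrile: a nitrogen triple-bonded to a two-connected carbon.
The molecule carries 3 separate instances of a nitrile (-C#N) meeting every constraint; each maps to a distinct set of atoms, giving 3 matches.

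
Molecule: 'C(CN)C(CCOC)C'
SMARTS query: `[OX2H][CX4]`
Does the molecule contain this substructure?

The pattern [OX2H][CX4] describes a hydroxyl oxygen bound to an sp3 (X4) carbon — an aliphatic alcohol.
The closest candidate here is a methoxy ether (-OCH3), but the oxygen has H0 (ether), not H1. No other fragment satisfies the full query, so there is no match.

No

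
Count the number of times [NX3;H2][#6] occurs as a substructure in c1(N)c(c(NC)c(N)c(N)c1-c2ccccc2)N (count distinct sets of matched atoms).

4

[NX3;H2][#6] is the SMARTS for a primary amine: a trivalent nitrogen with two H attached to carbon.
The molecule carries 4 separate instances of a primary amino group (-NH2) meeting every constraint; each maps to a distinct set of atoms, giving 4 matches.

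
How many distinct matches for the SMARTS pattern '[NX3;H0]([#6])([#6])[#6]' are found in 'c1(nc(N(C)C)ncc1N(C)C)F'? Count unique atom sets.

2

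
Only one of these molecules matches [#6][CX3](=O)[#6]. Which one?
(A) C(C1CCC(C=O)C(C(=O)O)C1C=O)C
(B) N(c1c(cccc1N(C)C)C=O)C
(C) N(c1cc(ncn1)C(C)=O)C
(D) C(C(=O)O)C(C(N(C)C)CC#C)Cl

C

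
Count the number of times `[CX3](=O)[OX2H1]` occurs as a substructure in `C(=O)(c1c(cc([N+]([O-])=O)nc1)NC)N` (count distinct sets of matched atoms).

0

[CX3](=O)[OX2H1] is the SMARTS for a carboxylic acid: an sp2 carbon double-bonded to O and single-bonded to an -OH oxygen.
The molecule has a primary amide (-C(=O)NH2), but the carbonyl is bonded to N, not to an -OH oxygen; nothing else fits, so there are 0 matches.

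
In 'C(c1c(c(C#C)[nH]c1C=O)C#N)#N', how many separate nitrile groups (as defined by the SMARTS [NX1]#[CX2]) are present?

2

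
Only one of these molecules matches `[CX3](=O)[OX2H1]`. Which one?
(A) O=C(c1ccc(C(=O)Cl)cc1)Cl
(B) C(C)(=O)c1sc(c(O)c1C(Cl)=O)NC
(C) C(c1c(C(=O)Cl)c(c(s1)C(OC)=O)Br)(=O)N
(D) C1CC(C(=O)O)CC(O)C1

D

[CX3](=O)[OX2H1] describes an sp2 carbon double-bonded to O and single-bonded to an -OH oxygen (a carboxylic acid).
(A) has an acyl chloride (-C(=O)Cl) but the carbonyl is bonded to Cl, not to an -OH oxygen.
(B) has an acyl chloride (-C(=O)Cl) but the carbonyl is bonded to Cl, not to an -OH oxygen.
(C) has an acyl chloride (-C(=O)Cl) but the carbonyl is bonded to Cl, not to an -OH oxygen.
(D) contains a carboxylic acid group (-C(=O)OH), which satisfies every atom and bond constraint.
So the answer is (D).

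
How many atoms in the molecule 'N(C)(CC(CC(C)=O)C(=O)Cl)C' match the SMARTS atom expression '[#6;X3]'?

2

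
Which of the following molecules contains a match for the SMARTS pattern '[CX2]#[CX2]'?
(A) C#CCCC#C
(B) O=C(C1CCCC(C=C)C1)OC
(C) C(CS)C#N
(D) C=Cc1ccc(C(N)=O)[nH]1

[CX2]#[CX2] describes a carbon-carbon triple bond (an alkyne).
(A) contains an ethynyl group (-C#CH), which satisfies every atom and bond constraint.
(B) has a vinyl group (-CH=CH2) but the C=C is a double bond; both carbons are CX3, not CX2.
(C) has a nitrile (-C#N) but the triple bond is C#N, not C#C.
(D) has a vinyl group (-CH=CH2) but the C=C is a double bond; both carbons are CX3, not CX2.
So the answer is (A).

A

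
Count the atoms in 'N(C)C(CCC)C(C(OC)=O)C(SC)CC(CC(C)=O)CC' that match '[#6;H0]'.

The query [#6;H0] means: any carbon with no attached hydrogen.
Check the 22 heavy atoms by environment: 5× C (H2) → no; 4× C (H1) → no; 1× S (H0) → no; 6× C (H3) → no; 1× N (H1) → no; 2× C (H0) → match; 3× O (H0) → no.
That gives 2 matching atoms.

2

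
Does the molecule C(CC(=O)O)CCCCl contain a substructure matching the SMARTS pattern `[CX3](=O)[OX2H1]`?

Yes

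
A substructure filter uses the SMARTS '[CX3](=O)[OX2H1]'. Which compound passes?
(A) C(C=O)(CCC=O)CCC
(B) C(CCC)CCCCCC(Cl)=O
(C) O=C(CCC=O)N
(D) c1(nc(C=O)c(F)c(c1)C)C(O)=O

D

[CX3](=O)[OX2H1] describes an sp2 carbon double-bonded to O and single-bonded to an -OH oxygen (a carboxylic acid).
(A) has an aldehyde (-CHO) but there is no singly-bonded oxygen on the carbonyl carbon.
(B) has an acyl chloride (-C(=O)Cl) but the carbonyl is bonded to Cl, not to an -OH oxygen.
(C) has an aldehyde (-CHO) but there is no singly-bonded oxygen on the carbonyl carbon.
(D) contains a carboxylic acid group (-C(=O)OH), which satisfies every atom and bond constraint.
So the answer is (D).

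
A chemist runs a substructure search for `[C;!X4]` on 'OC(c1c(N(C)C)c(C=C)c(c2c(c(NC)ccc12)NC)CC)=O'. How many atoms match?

3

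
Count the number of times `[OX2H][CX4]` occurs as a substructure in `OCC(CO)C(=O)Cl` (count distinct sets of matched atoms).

[OX2H][CX4] is the SMARTS for an aliphatic alcohol: a hydroxyl oxygen bound to an sp3 (X4) carbon.
The molecule carries 2 separate instances of a hydroxyl group (-OH) meeting every constraint; each maps to a distinct set of atoms, giving 2 matches.

2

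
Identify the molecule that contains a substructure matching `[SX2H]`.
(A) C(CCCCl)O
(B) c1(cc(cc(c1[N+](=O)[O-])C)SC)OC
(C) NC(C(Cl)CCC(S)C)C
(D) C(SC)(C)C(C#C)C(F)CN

[SX2H] describes an aliphatic sulfur with two connections, one being H (a thiol).
(A) has a hydroxyl group (-OH) but it is an -OH, not an -SH.
(B) has a methylthio ether (-SCH3) but the sulfur has H0 (bonded to two carbons), not H1.
(C) contains a thiol (-SH), which satisfies every atom and bond constraint.
(D) has a methylthio ether (-SCH3) but the sulfur has H0 (bonded to two carbons), not H1.
So the answer is (C).

C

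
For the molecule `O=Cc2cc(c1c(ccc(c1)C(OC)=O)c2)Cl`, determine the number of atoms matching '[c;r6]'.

The query [c;r6] means: aromatic carbon that belongs to a six-membered ring.
Check the 17 heavy atoms by environment: 10× c (aromatic, in 6-ring) → match; 3× C (acyclic) → no; 3× O (acyclic) → no; 1× Cl (acyclic) → no.
That gives 10 matching atoms.

10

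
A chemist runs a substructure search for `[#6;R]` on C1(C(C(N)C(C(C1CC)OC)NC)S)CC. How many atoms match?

The query [#6;R] means: carbon that is part of a ring.
Check the 16 heavy atoms by environment: 6× C (in 6-ring) → match; 1× S (acyclic) → no; 2× N (acyclic) → no; 6× C (acyclic) → no; 1× O (acyclic) → no.
That gives 6 matching atoms.

6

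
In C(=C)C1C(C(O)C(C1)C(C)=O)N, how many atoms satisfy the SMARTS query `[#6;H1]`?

5

The query [#6;H1] means: any carbon bearing exactly one hydrogen.
Check the 12 heavy atoms by environment: 5× C (H1) → match; 2× C (H2) → no; 1× O (H1) → no; 1× N (H2) → no; 1× C (H0) → no; 1× O (H0) → no; 1× C (H3) → no.
That gives 5 matching atoms.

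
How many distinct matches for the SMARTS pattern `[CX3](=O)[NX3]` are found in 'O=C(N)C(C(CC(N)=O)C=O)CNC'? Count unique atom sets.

2

[CX3](=O)[NX3] is the SMARTS for an amide: a carbonyl carbon bonded to a trivalent nitrogen.
The molecule carries 2 separate instances of a primary amide (-C(=O)NH2) meeting every constraint; each maps to a distinct set of atoms, giving 2 matches.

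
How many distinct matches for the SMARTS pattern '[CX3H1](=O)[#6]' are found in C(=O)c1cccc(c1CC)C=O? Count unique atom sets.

[CX3H1](=O)[#6] is the SMARTS for an aldehyde: an sp2 carbon with one H, double-bonded to O and single-bonded to carbon.
The molecule carries 2 separate instances of an aldehyde (-CHO) meeting every constraint; each maps to a distinct set of atoms, giving 2 matches.

2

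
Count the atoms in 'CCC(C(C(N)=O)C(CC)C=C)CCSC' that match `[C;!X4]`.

3

Check the 16 heavy atoms by environment: 10× C (X4) → no; 3× C (X3) → match; 1× O (X1) → no; 1× N (X3) → no; 1× S (X2) → no.
That gives 3 matching atoms.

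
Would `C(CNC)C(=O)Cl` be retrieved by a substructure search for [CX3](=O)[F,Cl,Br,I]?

The pattern [CX3](=O)[F,Cl,Br,I] describes a carbonyl carbon bonded to a halogen — an acyl halide.
The molecule carries an acyl chloride (-C(=O)Cl), whose atoms satisfy every constraint of the query, so the pattern matches.

Yes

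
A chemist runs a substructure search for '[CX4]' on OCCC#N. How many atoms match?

2

Check the 5 heavy atoms by environment: 2× C (X4) → match; 1× O (X2) → no; 1× C (X2) → no; 1× N (X1) → no.
That gives 2 matching atoms.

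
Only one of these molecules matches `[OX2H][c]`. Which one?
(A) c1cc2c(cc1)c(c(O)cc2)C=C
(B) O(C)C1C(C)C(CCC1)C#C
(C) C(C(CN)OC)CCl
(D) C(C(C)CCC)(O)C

A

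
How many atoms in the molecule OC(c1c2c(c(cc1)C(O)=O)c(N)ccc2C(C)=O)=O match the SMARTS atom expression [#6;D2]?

4

The query [#6;D2] means: any carbon bonded to exactly two heavy atoms.
Check the 20 heavy atoms by environment: 6× c (aromatic, D3) → no; 4× c (aromatic, D2) → match; 1× N (D1) → no; 3× C (D3) → no; 5× O (D1) → no; 1× C (D1) → no.
That gives 4 matching atoms.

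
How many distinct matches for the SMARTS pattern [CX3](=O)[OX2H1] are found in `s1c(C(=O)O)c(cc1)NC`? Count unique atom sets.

[CX3](=O)[OX2H1] is the SMARTS for a carboxylic acid: an sp2 carbon double-bonded to O and single-bonded to an -OH oxygen.
Exactly one fragment in the molecule meets all constraints, giving 1 match.

1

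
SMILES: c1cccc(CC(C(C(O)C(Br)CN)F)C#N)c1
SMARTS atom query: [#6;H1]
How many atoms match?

9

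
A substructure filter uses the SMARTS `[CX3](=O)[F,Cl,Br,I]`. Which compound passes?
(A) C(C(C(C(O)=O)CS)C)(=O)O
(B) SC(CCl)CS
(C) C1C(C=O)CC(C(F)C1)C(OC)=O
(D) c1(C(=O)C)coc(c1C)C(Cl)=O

D

[CX3](=O)[F,Cl,Br,I] describes a carbonyl carbon bonded to a halogen (an acyl halide).
(A) has a carboxylic acid group (-C(=O)OH) but the carbonyl is bonded to -OH, not to a halogen.
(B) has a chloro substituent but the Cl is not on a carbonyl carbon.
(C) has a methyl-ester group (-C(=O)OCH3) but the carbonyl is bonded to -O-C, not to a halogen.
(D) contains an acyl chloride (-C(=O)Cl), which satisfies every atom and bond constraint.
So the answer is (D).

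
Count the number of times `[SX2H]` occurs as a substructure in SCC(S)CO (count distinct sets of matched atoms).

2

[SX2H] is the SMARTS for a thiol: an aliphatic sulfur with two connections, one being H.
The molecule carries 2 separate instances of a thiol (-SH) meeting every constraint; each maps to a distinct set of atoms, giving 2 matches.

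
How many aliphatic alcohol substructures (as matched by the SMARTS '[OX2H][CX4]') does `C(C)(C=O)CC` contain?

0

[OX2H][CX4] is the SMARTS for an aliphatic alcohol: a hydroxyl oxygen bound to an sp3 (X4) carbon.
No fragment in the molecule satisfies every constraint, giving 0 matches.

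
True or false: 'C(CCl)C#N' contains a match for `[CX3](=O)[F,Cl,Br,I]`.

False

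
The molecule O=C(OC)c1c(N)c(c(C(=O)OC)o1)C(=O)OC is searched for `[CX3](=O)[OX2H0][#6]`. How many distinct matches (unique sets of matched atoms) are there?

3

[CX3](=O)[OX2H0][#6] is the SMARTS for an ester: a carbonyl carbon bonded to an oxygen that is itself bonded to carbon (no H on that O).
The molecule carries 3 separate instances of a methyl-ester group (-C(=O)OCH3) meeting every constraint; each maps to a distinct set of atoms, giving 3 matches.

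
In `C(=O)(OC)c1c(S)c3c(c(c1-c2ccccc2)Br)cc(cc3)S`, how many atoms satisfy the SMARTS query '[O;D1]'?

1

The query [O;D1] means: aliphatic oxygen bonded to exactly one heavy atom.
Check the 23 heavy atoms by environment: 8× c (aromatic, D3) → no; 8× c (aromatic, D2) → no; 2× S (D1) → no; 1× C (D3) → no; 1× O (D1) → match; 1× O (D2) → no; 1× C (D1) → no; 1× Br (D1) → no.
That gives 1 matching atom.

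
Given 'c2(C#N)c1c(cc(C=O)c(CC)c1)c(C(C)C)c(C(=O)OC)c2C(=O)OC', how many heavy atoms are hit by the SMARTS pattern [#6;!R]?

11

The query [#6;!R] means: carbon not in any ring.
Check the 27 heavy atoms by environment: 10× c (aromatic, in 6-ring) → no; 11× C (acyclic) → match; 5× O (acyclic) → no; 1× N (acyclic) → no.
That gives 11 matching atoms.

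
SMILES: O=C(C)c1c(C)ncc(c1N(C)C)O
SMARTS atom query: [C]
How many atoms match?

5

Check the 14 heavy atoms by environment: 1× n (aromatic) → no; 5× c (aromatic) → no; 5× C → match; 2× O → no; 1× N → no.
That gives 5 matching atoms.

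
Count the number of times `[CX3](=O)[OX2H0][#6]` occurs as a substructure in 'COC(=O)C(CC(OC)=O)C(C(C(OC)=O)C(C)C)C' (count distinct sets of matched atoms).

[CX3](=O)[OX2H0][#6] is the SMARTS for an ester: a carbonyl carbon bonded to an oxygen that is itself bonded to carbon (no H on that O).
The molecule carries 3 separate instances of a methyl-ester group (-C(=O)OCH3) meeting every constraint; each maps to a distinct set of atoms, giving 3 matches.

3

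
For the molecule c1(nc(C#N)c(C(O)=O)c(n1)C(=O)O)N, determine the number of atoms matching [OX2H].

2

The query [OX2H] means: aliphatic oxygen with two connections, one of which is H — an -OH oxygen.
Check the 15 heavy atoms by environment: 2× n (aromatic, H0, X2) → no; 4× c (aromatic, H0, X3) → no; 1× C (H0, X2) → no; 1× N (H0, X1) → no; 2× C (H0, X3) → no; 2× O (H0, X1) → no; 2× O (H1, X2) → match; 1× N (H2, X3) → no.
That gives 2 matching atoms.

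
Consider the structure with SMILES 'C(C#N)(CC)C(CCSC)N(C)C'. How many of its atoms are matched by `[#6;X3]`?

0

The query [#6;X3] means: any carbon (aromatic or not) with three total connections.
Check the 13 heavy atoms by environment: 9× C (X4) → no; 1× N (X3) → no; 1× C (X2) → no; 1× N (X1) → no; 1× S (X2) → no.
No environment satisfies the query, so 0 matching atoms.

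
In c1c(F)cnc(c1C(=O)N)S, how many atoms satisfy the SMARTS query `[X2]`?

The query [X2] means: any atom with exactly two total connections (bonds + H).
Check the 11 heavy atoms by environment: 1× n (aromatic, X2) → match; 5× c (aromatic, X3) → no; 1× F (X1) → no; 1× S (X2) → match; 1× C (X3) → no; 1× O (X1) → no; 1× N (X3) → no.
Summing the matching environments: 1 + 1 = 2 matching atoms.

2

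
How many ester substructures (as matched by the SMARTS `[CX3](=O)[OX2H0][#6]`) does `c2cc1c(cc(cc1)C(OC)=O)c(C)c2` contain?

1

[CX3](=O)[OX2H0][#6] is the SMARTS for an ester: a carbonyl carbon bonded to an oxygen that is itself bonded to carbon (no H on that O).
Exactly one fragment in the molecule meets all constraints, giving 1 match.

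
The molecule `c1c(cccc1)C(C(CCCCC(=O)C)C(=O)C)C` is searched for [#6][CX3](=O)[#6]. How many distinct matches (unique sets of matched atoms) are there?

2

[#6][CX3](=O)[#6] is the SMARTS for a ketone: a carbonyl carbon (no H) flanked by two carbons.
The molecule carries 2 separate instances of an acetyl/ketone group (-C(=O)CH3) meeting every constraint; each maps to a distinct set of atoms, giving 2 matches.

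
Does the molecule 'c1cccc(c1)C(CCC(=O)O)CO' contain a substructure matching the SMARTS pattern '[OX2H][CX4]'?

Yes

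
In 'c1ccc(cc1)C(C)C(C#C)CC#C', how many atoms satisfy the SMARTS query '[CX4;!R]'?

Check the 14 heavy atoms by environment: 4× C (X4, acyclic) → match; 4× C (X2, acyclic) → no; 6× c (aromatic, X3, in 6-ring) → no.
That gives 4 matching atoms.

4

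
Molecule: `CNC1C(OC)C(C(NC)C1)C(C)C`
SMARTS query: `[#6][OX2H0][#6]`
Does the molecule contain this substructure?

Yes

The pattern [#6][OX2H0][#6] describes an aliphatic oxygen bridging two carbons with no H on the oxygen — an ether.
The molecule carries a methoxy ether (-OCH3), whose atoms satisfy every constraint of the query, so the pattern matches.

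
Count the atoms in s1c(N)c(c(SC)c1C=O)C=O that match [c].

4

The query [c] means: lowercase c matches aromatic carbon only.
Check the 12 heavy atoms by environment: 1× s (aromatic) → no; 4× c (aromatic) → match; 1× S → no; 3× C → no; 2× O → no; 1× N → no.
That gives 4 matching atoms.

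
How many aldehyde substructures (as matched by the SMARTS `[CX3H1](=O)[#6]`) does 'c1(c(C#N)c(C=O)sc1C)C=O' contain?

2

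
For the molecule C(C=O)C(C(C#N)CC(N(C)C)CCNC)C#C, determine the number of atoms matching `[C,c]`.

14

The query [C,c] means: comma = OR; matches aliphatic or aromatic carbon — same as #6.
Check the 18 heavy atoms by environment: 14× C → match; 3× N → no; 1× O → no.
That gives 14 matching atoms.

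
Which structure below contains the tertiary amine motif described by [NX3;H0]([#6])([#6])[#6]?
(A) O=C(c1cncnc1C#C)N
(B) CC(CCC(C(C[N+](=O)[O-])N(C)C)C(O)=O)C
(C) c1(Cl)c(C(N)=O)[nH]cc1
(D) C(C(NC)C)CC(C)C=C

B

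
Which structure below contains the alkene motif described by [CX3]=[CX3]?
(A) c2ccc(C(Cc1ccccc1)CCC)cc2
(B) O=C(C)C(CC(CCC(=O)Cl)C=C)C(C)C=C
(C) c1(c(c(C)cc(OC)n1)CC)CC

[CX3]=[CX3] describes a non-aromatic C=C double bond between two sp2 carbons (an alkene).
(A) has an ethyl group (-CH2CH3) but its C-C bond is a single bond between CX4 carbons, not CX3=CX3.
(B) contains a vinyl group (-CH=CH2), which satisfies every atom and bond constraint.
(C) has an ethyl group (-CH2CH3) but its C-C bond is a single bond between CX4 carbons, not CX3=CX3.
So the answer is (B).

B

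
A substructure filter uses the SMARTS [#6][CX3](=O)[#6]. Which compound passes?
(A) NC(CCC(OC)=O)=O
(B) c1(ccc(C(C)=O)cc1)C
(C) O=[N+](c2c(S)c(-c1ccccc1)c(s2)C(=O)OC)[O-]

B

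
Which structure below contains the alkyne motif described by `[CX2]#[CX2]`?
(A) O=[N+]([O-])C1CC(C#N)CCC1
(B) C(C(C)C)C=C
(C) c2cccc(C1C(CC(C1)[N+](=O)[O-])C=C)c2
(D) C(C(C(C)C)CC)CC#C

D

[CX2]#[CX2] describes a carbon-carbon triple bond (an alkyne).
(A) has a nitrile (-C#N) but the triple bond is C#N, not C#C.
(B) has a vinyl group (-CH=CH2) but the C=C is a double bond; both carbons are CX3, not CX2.
(C) has a vinyl group (-CH=CH2) but the C=C is a double bond; both carbons are CX3, not CX2.
(D) contains an ethynyl group (-C#CH), which satisfies every atom and bond constraint.
So the answer is (D).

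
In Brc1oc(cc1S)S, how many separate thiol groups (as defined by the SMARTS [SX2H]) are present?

[SX2H] is the SMARTS for a thiol: an aliphatic sulfur with two connections, one being H.
The molecule carries 2 separate instances of a thiol (-SH) meeting every constraint; each maps to a distinct set of atoms, giving 2 matches.

2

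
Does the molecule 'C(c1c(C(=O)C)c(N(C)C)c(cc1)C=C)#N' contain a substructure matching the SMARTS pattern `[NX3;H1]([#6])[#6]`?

No

The pattern [NX3;H1]([#6])[#6] describes a trivalent nitrogen with one H, bonded to two carbons — a secondary amine.
The closest candidate here is a dimethylamino group (-N(CH3)2), but the nitrogen has H0, not H1. No other fragment satisfies the full query, so there is no match.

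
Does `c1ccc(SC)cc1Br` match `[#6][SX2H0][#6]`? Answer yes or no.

Yes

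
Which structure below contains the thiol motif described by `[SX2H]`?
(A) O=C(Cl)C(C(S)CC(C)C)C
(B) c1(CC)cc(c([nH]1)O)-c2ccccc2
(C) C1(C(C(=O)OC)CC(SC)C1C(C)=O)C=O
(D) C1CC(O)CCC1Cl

A

[SX2H] describes an aliphatic sulfur with two connections, one being H (a thiol).
(A) contains a thiol (-SH), which satisfies every atom and bond constraint.
(B) has a hydroxyl group (-OH) but it is an -OH, not an -SH.
(C) has a methylthio ether (-SCH3) but the sulfur has H0 (bonded to two carbons), not H1.
(D) has a hydroxyl group (-OH) but it is an -OH, not an -SH.
So the answer is (A).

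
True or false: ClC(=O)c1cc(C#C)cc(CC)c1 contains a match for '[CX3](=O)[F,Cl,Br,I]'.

True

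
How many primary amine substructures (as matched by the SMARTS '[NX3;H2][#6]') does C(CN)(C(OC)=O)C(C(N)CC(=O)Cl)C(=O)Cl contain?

[NX3;H2][#6] is the SMARTS for a primary amine: a trivalent nitrogen with two H attached to carbon.
The molecule carries 2 separate instances of a primary amino group (-NH2) meeting every constraint; each maps to a distinct set of atoms, giving 2 matches.

2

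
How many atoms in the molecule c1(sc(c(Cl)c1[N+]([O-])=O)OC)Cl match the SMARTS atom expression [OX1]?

2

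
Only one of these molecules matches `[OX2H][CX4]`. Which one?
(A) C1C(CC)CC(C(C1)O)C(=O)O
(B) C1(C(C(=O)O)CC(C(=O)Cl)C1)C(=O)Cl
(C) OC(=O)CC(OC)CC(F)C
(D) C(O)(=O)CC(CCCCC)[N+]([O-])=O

A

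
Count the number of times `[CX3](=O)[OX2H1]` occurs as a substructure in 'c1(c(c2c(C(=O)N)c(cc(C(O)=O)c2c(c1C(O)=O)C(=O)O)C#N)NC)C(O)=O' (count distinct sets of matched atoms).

4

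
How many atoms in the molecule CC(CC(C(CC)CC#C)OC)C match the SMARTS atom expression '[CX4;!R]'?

10

The query [CX4;!R] means: aliphatic carbon with four total connections, not in a ring.
Check the 13 heavy atoms by environment: 10× C (X4, acyclic) → match; 1× O (X2, acyclic) → no; 2× C (X2, acyclic) → no.
That gives 10 matching atoms.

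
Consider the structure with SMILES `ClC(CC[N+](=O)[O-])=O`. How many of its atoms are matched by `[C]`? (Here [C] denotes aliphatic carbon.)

The query [C] means: uppercase C matches aliphatic (non-aromatic) carbon only.
Check the 8 heavy atoms by environment: 3× C → match; 2× O → no; 1× Cl → no; 1× N (charge +1) → no; 1× O (charge -1) → no.
That gives 3 matching atoms.

3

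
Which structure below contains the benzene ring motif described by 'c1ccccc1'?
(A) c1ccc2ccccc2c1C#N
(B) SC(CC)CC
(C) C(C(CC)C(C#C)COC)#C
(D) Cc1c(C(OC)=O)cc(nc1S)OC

c1ccccc1 describes six aromatic carbons in a ring (a benzene ring).
(A) contains the required atom environment, so the pattern matches.
(B) has a methyl group (-CH3) but no six-membered all-carbon aromatic ring is present.
(C) has a methyl group (-CH3) but no six-membered all-carbon aromatic ring is present.
(D) has a methyl group (-CH3) but no six-membered all-carbon aromatic ring is present.
So the answer is (A).

A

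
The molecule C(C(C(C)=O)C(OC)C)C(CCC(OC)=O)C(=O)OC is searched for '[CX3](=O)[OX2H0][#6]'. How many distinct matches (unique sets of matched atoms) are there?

[CX3](=O)[OX2H0][#6] is the SMARTS for an ester: a carbonyl carbon bonded to an oxygen that is itself bonded to carbon (no H on that O).
The molecule carries 2 separate instances of a methyl-ester group (-C(=O)OCH3) meeting every constraint; each maps to a distinct set of atoms, giving 2 matches.

2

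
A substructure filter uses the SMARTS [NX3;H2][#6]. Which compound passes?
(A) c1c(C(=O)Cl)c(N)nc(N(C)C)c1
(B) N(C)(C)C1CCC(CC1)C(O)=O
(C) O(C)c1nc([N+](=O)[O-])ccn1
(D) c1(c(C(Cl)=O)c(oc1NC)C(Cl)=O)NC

A

[NX3;H2][#6] describes a trivalent nitrogen with two H attached to carbon (a primary amine).
(A) contains a primary amino group (-NH2), which satisfies every atom and bond constraint.
(B) has a dimethylamino group (-N(CH3)2) but the nitrogen has H0, not H2.
(C) has a nitro group (-[N+](=O)[O-]) but the nitrogen is [N+] with no H, not NX3H2.
(D) has an N-methylamino group (-NHCH3) but the nitrogen bears two carbons and only one H (H1), not H2.
So the answer is (A).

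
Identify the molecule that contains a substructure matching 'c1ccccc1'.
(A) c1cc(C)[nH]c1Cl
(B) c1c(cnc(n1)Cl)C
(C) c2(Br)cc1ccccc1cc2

C

c1ccccc1 describes six aromatic carbons in a ring (a benzene ring).
(A) has a methyl group (-CH3) but no six-membered all-carbon aromatic ring is present.
(B) has a methyl group (-CH3) but no six-membered all-carbon aromatic ring is present.
(C) contains the required atom environment, so the pattern matches.
So the answer is (C).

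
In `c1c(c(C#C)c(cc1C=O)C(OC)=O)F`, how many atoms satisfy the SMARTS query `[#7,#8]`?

3

The query [#7,#8] means: nitrogen or oxygen (comma = OR).
Check the 15 heavy atoms by environment: 6× c (aromatic) → no; 5× C → no; 3× O → match; 1× F → no.
That gives 3 matching atoms.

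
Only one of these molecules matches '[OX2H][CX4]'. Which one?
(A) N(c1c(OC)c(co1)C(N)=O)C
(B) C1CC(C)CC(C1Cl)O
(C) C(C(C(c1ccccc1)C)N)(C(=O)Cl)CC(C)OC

B

[OX2H][CX4] describes a hydroxyl oxygen bound to an sp3 (X4) carbon (an aliphatic alcohol).
(A) has a methoxy ether (-OCH3) but the oxygen has H0 (ether), not H1.
(B) contains a hydroxyl group (-OH), which satisfies every atom and bond constraint.
(C) has a methoxy ether (-OCH3) but the oxygen has H0 (ether), not H1.
So the answer is (B).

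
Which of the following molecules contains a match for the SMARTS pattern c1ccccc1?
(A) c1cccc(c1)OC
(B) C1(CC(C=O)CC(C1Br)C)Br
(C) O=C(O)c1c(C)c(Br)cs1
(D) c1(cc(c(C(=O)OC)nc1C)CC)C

c1ccccc1 describes six aromatic carbons in a ring (a benzene ring).
(A) contains the required atom environment, so the pattern matches.
(B) has a methyl group (-CH3) but no six-membered all-carbon aromatic ring is present.
(C) has a methyl group (-CH3) but no six-membered all-carbon aromatic ring is present.
(D) has a methyl group (-CH3) but no six-membered all-carbon aromatic ring is present.
So the answer is (A).

A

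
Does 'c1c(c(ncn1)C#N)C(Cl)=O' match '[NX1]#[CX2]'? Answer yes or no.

Yes

The pattern [NX1]#[CX2] describes a nitrogen triple-bonded to a two-connected carbon — a nitrile.
The molecule carries a nitrile (-C#N), whose atoms satisfy every constraint of the query, so the pattern matches.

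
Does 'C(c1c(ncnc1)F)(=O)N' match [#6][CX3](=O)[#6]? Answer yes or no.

No

The pattern [#6][CX3](=O)[#6] describes a carbonyl carbon (no H) flanked by two carbons — a ketone.
The closest candidate here is a primary amide (-C(=O)NH2), but one neighbour of the carbonyl carbon is N, not C. No other fragment satisfies the full query, so there is no match.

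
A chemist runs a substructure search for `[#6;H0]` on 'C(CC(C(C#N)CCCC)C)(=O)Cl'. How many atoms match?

2

The query [#6;H0] means: any carbon with no attached hydrogen.
Check the 13 heavy atoms by environment: 2× C (H3) → no; 4× C (H2) → no; 2× C (H1) → no; 2× C (H0) → match; 1× O (H0) → no; 1× Cl (H0) → no; 1× N (H0) → no.
That gives 2 matching atoms.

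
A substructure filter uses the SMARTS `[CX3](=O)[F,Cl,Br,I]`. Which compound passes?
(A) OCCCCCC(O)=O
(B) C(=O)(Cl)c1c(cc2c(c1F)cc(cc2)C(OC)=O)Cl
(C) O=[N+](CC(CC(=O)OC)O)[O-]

B

[CX3](=O)[F,Cl,Br,I] describes a carbonyl carbon bonded to a halogen (an acyl halide).
(A) has a carboxylic acid group (-C(=O)OH) but the carbonyl is bonded to -OH, not to a halogen.
(B) contains an acyl chloride (-C(=O)Cl), which satisfies every atom and bond constraint.
(C) has a methyl-ester group (-C(=O)OCH3) but the carbonyl is bonded to -O-C, not to a halogen.
So the answer is (B).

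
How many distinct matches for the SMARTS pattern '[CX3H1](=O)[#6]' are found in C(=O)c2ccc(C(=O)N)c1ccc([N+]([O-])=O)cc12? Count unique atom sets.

1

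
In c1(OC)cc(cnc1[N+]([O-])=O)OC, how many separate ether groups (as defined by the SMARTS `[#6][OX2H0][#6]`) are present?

[#6][OX2H0][#6] is the SMARTS for an ether: an aliphatic oxygen bridging two carbons with no H on the oxygen.
The molecule carries 2 separate instances of a methoxy ether (-OCH3) meeting every constraint; each maps to a distinct set of atoms, giving 2 matches.

2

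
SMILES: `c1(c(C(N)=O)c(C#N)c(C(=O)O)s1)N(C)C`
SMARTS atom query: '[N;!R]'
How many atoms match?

3

The query [N;!R] means: aliphatic nitrogen not in a ring.
Check the 16 heavy atoms by environment: 1× s (aromatic, in 5-ring) → no; 4× c (aromatic, in 5-ring) → no; 5× C (acyclic) → no; 3× O (acyclic) → no; 3× N (acyclic) → match.
That gives 3 matching atoms.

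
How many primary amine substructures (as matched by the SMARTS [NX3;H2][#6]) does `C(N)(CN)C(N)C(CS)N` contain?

[NX3;H2][#6] is the SMARTS for a primary amine: a trivalent nitrogen with two H attached to carbon.
The molecule carries 4 separate instances of a primary amino group (-NH2) meeting every constraint; each maps to a distinct set of atoms, giving 4 matches.

4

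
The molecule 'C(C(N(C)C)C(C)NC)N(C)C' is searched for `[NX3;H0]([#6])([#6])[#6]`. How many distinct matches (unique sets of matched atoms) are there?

[NX3;H0]([#6])([#6])[#6] is the SMARTS for a tertiary amine: a trivalent nitrogen with no H, bonded to three carbons.
The molecule carries 2 separate instances of a dimethylamino group (-N(CH3)2) meeting every constraint; each maps to a distinct set of atoms, giving 2 matches.

2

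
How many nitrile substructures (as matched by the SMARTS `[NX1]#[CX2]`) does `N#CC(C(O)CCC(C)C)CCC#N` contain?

2

[NX1]#[CX2] is the SMARTS for a nitrile: a nitrogen triple-bonded to a two-connected carbon.
The molecule carries 2 separate instances of a nitrile (-C#N) meeting every constraint; each maps to a distinct set of atoms, giving 2 matches.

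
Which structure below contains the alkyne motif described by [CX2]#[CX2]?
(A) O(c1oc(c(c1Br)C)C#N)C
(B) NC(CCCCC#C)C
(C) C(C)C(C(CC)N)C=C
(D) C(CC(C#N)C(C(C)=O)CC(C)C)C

[CX2]#[CX2] describes a carbon-carbon triple bond (an alkyne).
(A) has a nitrile (-C#N) but the triple bond is C#N, not C#C.
(B) contains an ethynyl group (-C#CH), which satisfies every atom and bond constraint.
(C) has a vinyl group (-CH=CH2) but the C=C is a double bond; both carbons are CX3, not CX2.
(D) has a nitrile (-C#N) but the triple bond is C#N, not C#C.
So the answer is (B).

B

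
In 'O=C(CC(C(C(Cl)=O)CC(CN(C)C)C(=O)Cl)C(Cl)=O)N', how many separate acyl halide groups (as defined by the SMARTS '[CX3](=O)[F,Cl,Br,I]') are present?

3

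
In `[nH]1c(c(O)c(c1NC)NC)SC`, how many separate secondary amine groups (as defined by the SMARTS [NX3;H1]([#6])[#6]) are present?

[NX3;H1]([#6])[#6] is the SMARTS for a secondary amine: a trivalent nitrogen with one H, bonded to two carbons.
The molecule carries 2 separate instances of an N-methylamino group (-NHCH3) meeting every constraint; each maps to a distinct set of atoms, giving 2 matches.

2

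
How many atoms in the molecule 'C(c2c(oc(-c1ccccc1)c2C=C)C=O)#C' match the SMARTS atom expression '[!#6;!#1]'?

2

The query [!#6;!#1] means: not carbon and not hydrogen — any heteroatom.
Check the 17 heavy atoms by environment: 1× o (aromatic) → match; 10× c (aromatic) → no; 5× C → no; 1× O → match.
Summing the matching environments: 1 + 1 = 2 matching atoms.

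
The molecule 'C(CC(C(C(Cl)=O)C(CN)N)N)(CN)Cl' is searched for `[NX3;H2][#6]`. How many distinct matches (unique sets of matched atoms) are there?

4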